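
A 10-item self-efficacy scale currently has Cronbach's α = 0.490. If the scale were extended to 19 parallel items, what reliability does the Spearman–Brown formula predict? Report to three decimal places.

Length factor m = 19/10 = 1.9000
α' = m·α / (1 + (m−1)·α)
   = 19/10 × 0.490 / (1 + (19/10 − 1) × 0.490)
   = 0.9310 / 1.4410 = 0.646

predicted reliability = 0.646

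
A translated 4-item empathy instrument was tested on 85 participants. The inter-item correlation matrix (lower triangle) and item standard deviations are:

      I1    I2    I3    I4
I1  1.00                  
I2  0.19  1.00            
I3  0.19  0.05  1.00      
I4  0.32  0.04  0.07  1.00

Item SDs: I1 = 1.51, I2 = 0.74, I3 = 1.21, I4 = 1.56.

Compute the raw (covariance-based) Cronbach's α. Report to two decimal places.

Σσ²ᵢ = 1.51² + 0.74² + 1.21² + 1.56² = 6.7254
Covariances σ_ij = r_ij · s_i · s_j:
  σ(I1,I2) = 0.19 × 1.51 × 0.74 = 0.2123
  σ(I1,I3) = 0.19 × 1.51 × 1.21 = 0.3471
  σ(I1,I4) = 0.32 × 1.51 × 1.56 = 0.7538
  σ(I2,I3) = 0.05 × 0.74 × 1.21 = 0.0448
  σ(I2,I4) = 0.04 × 0.74 × 1.56 = 0.0462
  σ(I3,I4) = 0.07 × 1.21 × 1.56 = 0.1321
σ²_T = Σσ²ᵢ + 2·Σσ_ij = 6.7254 + 2 × 1.5363 = 9.7980
α = (4/3)·(1 − 6.7254/9.7980) = 0.42

Cronbach's α = 0.42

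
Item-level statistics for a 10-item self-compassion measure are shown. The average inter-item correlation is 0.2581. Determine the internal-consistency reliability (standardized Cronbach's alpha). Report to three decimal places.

α = 0.777

Standardized α = k·r̄ / (1 + (k−1)·r̄) = 10 × 0.2581 / (1 + 9 × 0.2581)
  = 2.5810 / 3.3229 = 0.777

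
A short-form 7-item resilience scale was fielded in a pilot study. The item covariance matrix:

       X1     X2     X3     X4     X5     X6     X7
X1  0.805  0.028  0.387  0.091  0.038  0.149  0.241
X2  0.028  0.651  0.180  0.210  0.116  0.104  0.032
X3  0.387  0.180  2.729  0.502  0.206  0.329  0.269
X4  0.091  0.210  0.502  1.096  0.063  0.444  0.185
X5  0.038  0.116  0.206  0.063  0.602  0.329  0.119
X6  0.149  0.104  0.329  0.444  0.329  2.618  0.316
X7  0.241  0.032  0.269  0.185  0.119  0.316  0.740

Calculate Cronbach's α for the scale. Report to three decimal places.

α = 0.565

Σσᵢ² = 0.805 + 0.651 + 2.729 + 1.096 + 0.602 + 2.618 + 0.740 = 9.241
Sum of the distinct covariances = 4.338
σ²_total = 9.241 + 2 × 4.338 = 17.917
α = (k/(k−1))·(1 − Σσᵢ²/σ²_total) = (7/6)·(1 − 9.241/17.917) = 0.565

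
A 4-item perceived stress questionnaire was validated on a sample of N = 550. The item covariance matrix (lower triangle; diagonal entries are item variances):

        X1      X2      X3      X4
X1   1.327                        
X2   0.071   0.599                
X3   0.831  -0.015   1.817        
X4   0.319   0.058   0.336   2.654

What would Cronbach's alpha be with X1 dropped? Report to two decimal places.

Cronbach's alpha = 0.20

Remaining items: X2, X3, X4 (k = 3).
sum of item variances = 0.599 + 1.817 + 2.654 = 5.070
σ²_T = 5.070 + 2 × 0.379 = 5.828
α (item deleted) = (3/2)·(1 − 5.070/5.828) = 0.20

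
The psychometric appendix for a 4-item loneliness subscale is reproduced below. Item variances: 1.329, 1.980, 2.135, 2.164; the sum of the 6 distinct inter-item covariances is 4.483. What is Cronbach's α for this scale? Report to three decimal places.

sum of item variances = 1.329 + 1.980 + 2.135 + 2.164 = 7.608
Sum of distinct covariances = 4.483
Var(T) = sum of item variances + 2·Σcov = 7.608 + 2 × 4.483 = 16.574
α = (4/3)·(1 − 7.608/16.574) = 0.721

α = 0.721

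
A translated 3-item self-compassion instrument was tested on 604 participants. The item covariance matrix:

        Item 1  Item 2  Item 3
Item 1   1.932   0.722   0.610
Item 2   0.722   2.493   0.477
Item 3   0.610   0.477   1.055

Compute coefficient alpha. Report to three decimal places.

ΣVar(i) = 1.932 + 2.493 + 1.055 = 5.480
Sum of off-diagonal covariances = 1.809
σ²_total = 5.480 + 2 × 1.809 = 9.098
α = (k/(k−1))·(1 − ΣVar(i)/σ²_total) = (3/2)·(1 − 5.480/9.098) = 0.597

coefficient alpha = 0.597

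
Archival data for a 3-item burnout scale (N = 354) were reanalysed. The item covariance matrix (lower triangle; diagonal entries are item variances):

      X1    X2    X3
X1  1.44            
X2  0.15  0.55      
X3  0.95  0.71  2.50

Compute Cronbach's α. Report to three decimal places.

Cronbach's α = 0.670

ΣVar(i) = 1.44 + 0.55 + 2.50 = 4.49
Σ_{i<j} σ_ij = 1.81
Var(T) = 4.49 + 2 × 1.81 = 8.11
α = (k/(k−1))·(1 − ΣVar(i)/Var(T)) = (3/2)·(1 − 4.49/8.11) = 0.670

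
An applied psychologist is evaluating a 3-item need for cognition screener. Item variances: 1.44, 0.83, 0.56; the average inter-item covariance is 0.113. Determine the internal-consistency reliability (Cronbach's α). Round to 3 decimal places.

Cronbach's α = 0.290

sum of item variances = 1.44 + 0.83 + 0.56 = 2.83
Sum of the 3 distinct covariances = 3 × 0.113 = 0.339
total variance = sum of item variances + 2·Σcov = 2.83 + 2 × 0.339 = 3.508
α = (3/2)·(1 − 2.83/3.508) = 0.290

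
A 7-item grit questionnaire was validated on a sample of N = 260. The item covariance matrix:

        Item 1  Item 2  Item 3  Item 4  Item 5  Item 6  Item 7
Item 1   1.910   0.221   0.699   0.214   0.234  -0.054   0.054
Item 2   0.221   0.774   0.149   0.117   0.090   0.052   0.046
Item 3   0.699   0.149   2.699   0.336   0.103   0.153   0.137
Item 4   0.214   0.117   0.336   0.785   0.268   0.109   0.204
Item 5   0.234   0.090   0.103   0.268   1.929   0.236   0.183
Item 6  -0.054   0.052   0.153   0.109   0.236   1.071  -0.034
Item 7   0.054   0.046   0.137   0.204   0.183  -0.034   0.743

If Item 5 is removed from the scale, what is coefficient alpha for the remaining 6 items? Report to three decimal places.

α = 0.451

Remaining items: Item 1, Item 2, Item 3, Item 4, Item 6, Item 7 (k = 6).
ΣVar(i) = 1.910 + 0.774 + 2.699 + 0.785 + 1.071 + 0.743 = 7.982
σ²_T = 7.982 + 2 × 2.403 = 12.788
α (item deleted) = (6/5)·(1 − 7.982/12.788) = 0.451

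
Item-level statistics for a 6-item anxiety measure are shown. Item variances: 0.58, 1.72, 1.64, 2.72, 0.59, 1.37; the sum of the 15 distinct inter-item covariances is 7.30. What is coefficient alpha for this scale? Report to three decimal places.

sum of item variances = 0.58 + 1.72 + 1.64 + 2.72 + 0.59 + 1.37 = 8.62
Sum of distinct covariances = 7.30
σ²_total = sum of item variances + 2·Σcov = 8.62 + 2 × 7.30 = 23.22
α = (6/5)·(1 − 8.62/23.22) = 0.755

coefficient alpha = 0.755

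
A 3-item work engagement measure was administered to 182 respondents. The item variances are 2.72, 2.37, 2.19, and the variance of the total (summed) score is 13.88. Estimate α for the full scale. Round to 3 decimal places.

α = 0.713

sum of item variances = 2.72 + 2.37 + 2.19 = 7.28
α = (k/(k−1))·(1 − sum of item variances/σ²_total) = (3/2)·(1 − 7.28/13.88) = 0.713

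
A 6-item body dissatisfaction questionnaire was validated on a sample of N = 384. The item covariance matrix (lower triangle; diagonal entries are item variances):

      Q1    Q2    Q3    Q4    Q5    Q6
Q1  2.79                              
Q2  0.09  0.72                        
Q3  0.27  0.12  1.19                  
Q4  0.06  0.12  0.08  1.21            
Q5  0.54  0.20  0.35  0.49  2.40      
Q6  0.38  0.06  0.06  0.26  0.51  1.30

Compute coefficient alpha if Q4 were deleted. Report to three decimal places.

α = 0.476

Remaining items: Q1, Q2, Q3, Q5, Q6 (k = 5).
ΣVar(i) = 2.79 + 0.72 + 1.19 + 2.40 + 1.30 = 8.40
σ²_total = 8.40 + 2 × 2.58 = 13.56
α (item deleted) = (5/4)·(1 − 8.40/13.56) = 0.476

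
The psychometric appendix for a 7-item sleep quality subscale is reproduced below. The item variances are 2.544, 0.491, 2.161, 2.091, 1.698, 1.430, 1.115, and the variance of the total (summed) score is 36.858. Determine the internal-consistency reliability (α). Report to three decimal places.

Σσᵢ² = 2.544 + 0.491 + 2.161 + 2.091 + 1.698 + 1.430 + 1.115 = 11.530
α = (k/(k−1))·(1 − Σσᵢ²/σ²_T) = (7/6)·(1 − 11.530/36.858) = 0.802

α = 0.802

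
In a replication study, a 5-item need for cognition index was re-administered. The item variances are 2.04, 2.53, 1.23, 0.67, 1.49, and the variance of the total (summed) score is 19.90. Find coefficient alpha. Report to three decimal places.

α = 0.750

Σσᵢ² = 2.04 + 2.53 + 1.23 + 0.67 + 1.49 = 7.96
α = (k/(k−1))·(1 − Σσᵢ²/σ²_T) = (5/4)·(1 − 7.96/19.90) = 0.750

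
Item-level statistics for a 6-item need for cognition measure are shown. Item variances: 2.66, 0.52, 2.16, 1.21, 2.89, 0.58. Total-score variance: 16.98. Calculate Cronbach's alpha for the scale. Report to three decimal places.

Σσᵢ² = 2.66 + 0.52 + 2.16 + 1.21 + 2.89 + 0.58 = 10.02
α = (k/(k−1))·(1 − Σσᵢ²/σ²_T) = (6/5)·(1 − 10.02/16.98) = 0.492

α = 0.492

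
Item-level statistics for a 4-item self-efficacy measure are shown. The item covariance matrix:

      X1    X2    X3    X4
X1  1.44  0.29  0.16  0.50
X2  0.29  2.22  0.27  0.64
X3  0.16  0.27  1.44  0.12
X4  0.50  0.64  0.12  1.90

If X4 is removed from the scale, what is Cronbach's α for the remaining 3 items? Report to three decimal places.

Remaining items: X1, X2, X3 (k = 3).
Σσᵢ² = 1.44 + 2.22 + 1.44 = 5.10
σ²_total = 5.10 + 2 × 0.72 = 6.54
α (item deleted) = (3/2)·(1 − 5.10/6.54) = 0.330

α = 0.330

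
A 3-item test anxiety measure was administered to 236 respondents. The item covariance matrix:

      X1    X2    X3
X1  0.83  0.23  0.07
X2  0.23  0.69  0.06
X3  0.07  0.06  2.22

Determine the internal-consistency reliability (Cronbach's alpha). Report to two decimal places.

sum of item variances = 0.83 + 0.69 + 2.22 = 3.74
Σ_{i<j} σ_ij = 0.36
total variance = 3.74 + 2 × 0.36 = 4.46
α = (k/(k−1))·(1 − sum of item variances/total variance) = (3/2)·(1 − 3.74/4.46) = 0.24

Cronbach's alpha = 0.24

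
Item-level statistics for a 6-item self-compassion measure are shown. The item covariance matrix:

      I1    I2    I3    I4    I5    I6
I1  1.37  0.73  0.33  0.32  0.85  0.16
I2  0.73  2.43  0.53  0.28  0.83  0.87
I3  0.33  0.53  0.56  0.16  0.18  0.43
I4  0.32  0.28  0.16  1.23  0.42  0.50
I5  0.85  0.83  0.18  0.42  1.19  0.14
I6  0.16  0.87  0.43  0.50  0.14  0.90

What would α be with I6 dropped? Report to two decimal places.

α = 0.72

Remaining items: I1, I2, I3, I4, I5 (k = 5).
ΣVar(i) = 1.37 + 2.43 + 0.56 + 1.23 + 1.19 = 6.78
σ²_T = 6.78 + 2 × 4.63 = 16.04
α (item deleted) = (5/4)·(1 − 6.78/16.04) = 0.72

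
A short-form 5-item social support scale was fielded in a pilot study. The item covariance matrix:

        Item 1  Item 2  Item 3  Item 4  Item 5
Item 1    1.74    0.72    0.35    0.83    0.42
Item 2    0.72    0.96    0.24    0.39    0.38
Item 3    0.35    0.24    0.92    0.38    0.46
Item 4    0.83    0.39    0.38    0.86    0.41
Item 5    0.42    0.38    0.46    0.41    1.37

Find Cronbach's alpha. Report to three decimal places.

Σσ²ᵢ = 1.74 + 0.96 + 0.92 + 0.86 + 1.37 = 5.85
Sum of off-diagonal covariances = 4.58
σ²_T = 5.85 + 2 × 4.58 = 15.01
α = (k/(k−1))·(1 − Σσ²ᵢ/σ²_T) = (5/4)·(1 − 5.85/15.01) = 0.763

Cronbach's alpha = 0.763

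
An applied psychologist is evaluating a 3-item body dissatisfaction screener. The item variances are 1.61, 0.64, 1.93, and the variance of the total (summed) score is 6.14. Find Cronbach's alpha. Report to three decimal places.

Σσ²ᵢ = 1.61 + 0.64 + 1.93 = 4.18
α = (k/(k−1))·(1 − Σσ²ᵢ/σ²_T) = (3/2)·(1 − 4.18/6.14) = 0.479

Cronbach's alpha = 0.479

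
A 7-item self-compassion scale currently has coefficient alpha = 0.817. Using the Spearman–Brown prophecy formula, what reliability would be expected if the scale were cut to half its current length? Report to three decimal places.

Length factor m = 1/2
α' = m·α / (1 − (1−m)·α)
   = 1/2 × 0.817 / (1 − (1 − 1/2) × 0.817)
   = 0.4085 / 0.5915 = 0.691

predicted reliability = 0.691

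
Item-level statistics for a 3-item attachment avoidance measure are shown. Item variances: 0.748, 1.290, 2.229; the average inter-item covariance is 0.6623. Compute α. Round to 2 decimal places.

Σσ²ᵢ = 0.748 + 1.290 + 2.229 = 4.267
Sum of the 3 distinct covariances = 3 × 0.6623 = 1.9869
σ²_T = Σσ²ᵢ + 2·Σcov = 4.267 + 2 × 1.9869 = 8.2408
α = (3/2)·(1 − 4.267/8.2408) = 0.72

α = 0.72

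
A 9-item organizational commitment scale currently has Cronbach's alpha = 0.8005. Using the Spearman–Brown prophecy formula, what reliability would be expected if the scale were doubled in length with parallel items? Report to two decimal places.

Length factor m = 2
α' = m·α / (1 + (m−1)·α)
   = 2 × 0.8005 / (1 + (2 − 1) × 0.8005)
   = 1.6010 / 1.8005 = 0.89

predicted reliability = 0.89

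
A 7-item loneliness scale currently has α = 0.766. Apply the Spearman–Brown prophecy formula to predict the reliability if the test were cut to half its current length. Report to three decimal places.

predicted reliability = 0.621

Length factor m = 1/2
α' = m·α / (1 − (1−m)·α)
   = 1/2 × 0.766 / (1 − (1 − 1/2) × 0.766)
   = 0.3830 / 0.6170 = 0.621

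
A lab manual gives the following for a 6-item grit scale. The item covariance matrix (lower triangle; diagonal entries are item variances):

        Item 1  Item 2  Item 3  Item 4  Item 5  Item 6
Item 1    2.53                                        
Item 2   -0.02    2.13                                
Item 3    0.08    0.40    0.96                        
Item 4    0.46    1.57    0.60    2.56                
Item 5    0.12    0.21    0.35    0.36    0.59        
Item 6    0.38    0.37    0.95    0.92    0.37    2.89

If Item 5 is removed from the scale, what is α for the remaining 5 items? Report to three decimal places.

Remaining items: Item 1, Item 2, Item 3, Item 4, Item 6 (k = 5).
Σσ²ᵢ = 2.53 + 2.13 + 0.96 + 2.56 + 2.89 = 11.07
σ²_T = 11.07 + 2 × 5.71 = 22.49
α (item deleted) = (5/4)·(1 − 11.07/22.49) = 0.635

α = 0.635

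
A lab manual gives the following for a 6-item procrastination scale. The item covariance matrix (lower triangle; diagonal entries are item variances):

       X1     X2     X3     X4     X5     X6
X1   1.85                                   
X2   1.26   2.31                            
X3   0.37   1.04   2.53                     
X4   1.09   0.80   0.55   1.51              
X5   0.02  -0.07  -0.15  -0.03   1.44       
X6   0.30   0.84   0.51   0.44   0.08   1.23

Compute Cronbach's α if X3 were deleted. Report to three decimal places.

α = 0.664

Remaining items: X1, X2, X4, X5, X6 (k = 5).
Σσᵢ² = 1.85 + 2.31 + 1.51 + 1.44 + 1.23 = 8.34
σ²_total = 8.34 + 2 × 4.73 = 17.80
α (item deleted) = (5/4)·(1 − 8.34/17.80) = 0.664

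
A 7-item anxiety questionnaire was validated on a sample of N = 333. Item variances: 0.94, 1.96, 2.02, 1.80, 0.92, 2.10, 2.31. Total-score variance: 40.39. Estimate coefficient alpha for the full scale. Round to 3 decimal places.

coefficient alpha = 0.819

sum of item variances = 0.94 + 1.96 + 2.02 + 1.80 + 0.92 + 2.10 + 2.31 = 12.05
α = (k/(k−1))·(1 − sum of item variances/σ²_T) = (7/6)·(1 − 12.05/40.39) = 0.819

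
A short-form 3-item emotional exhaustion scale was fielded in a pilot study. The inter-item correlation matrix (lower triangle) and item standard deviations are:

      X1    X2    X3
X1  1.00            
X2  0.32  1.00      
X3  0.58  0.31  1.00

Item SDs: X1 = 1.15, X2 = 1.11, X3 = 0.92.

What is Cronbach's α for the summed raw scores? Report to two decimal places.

Σσ²ᵢ = 1.15² + 1.11² + 0.92² = 3.4010
Covariances σ_ij = r_ij · s_i · s_j:
  σ(X1,X2) = 0.32 × 1.15 × 1.11 = 0.4085
  σ(X1,X3) = 0.58 × 1.15 × 0.92 = 0.6136
  σ(X2,X3) = 0.31 × 1.11 × 0.92 = 0.3166
σ²_T = Σσ²ᵢ + 2·Σσ_ij = 3.4010 + 2 × 1.3387 = 6.0784
α = (3/2)·(1 − 3.4010/6.0784) = 0.66

Cronbach's α = 0.66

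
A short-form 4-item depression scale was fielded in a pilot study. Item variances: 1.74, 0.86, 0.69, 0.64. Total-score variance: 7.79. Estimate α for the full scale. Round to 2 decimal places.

α = 0.66

ΣVar(i) = 1.74 + 0.86 + 0.69 + 0.64 = 3.93
α = (k/(k−1))·(1 − ΣVar(i)/total variance) = (4/3)·(1 − 3.93/7.79) = 0.66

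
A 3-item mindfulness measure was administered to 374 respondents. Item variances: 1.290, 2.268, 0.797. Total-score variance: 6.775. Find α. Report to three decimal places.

α = 0.536

sum of item variances = 1.290 + 2.268 + 0.797 = 4.355
α = (k/(k−1))·(1 − sum of item variances/total variance) = (3/2)·(1 − 4.355/6.775) = 0.536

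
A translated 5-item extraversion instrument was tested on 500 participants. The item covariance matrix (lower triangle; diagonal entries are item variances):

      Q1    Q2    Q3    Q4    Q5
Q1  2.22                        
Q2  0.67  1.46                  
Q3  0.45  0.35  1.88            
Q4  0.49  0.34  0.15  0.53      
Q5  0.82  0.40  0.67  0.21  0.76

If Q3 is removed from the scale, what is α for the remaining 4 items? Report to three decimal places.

Remaining items: Q1, Q2, Q4, Q5 (k = 4).
ΣVar(i) = 2.22 + 1.46 + 0.53 + 0.76 = 4.97
Var(T) = 4.97 + 2 × 2.93 = 10.83
α (item deleted) = (4/3)·(1 − 4.97/10.83) = 0.721

α = 0.721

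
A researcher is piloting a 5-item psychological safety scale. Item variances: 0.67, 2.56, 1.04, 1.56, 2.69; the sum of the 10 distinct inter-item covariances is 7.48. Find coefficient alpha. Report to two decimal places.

ΣVar(i) = 0.67 + 2.56 + 1.04 + 1.56 + 2.69 = 8.52
Sum of distinct covariances = 7.48
Var(T) = ΣVar(i) + 2·Σcov = 8.52 + 2 × 7.48 = 23.48
α = (5/4)·(1 − 8.52/23.48) = 0.80

α = 0.80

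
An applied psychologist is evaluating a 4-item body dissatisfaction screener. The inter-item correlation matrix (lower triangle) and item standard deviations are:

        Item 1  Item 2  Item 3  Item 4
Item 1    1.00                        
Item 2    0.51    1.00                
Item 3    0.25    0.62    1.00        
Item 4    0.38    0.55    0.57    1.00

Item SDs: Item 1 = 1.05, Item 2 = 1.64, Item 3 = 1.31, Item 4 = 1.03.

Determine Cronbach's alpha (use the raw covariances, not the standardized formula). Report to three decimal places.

Σσ²ᵢ = 1.05² + 1.64² + 1.31² + 1.03² = 6.5691
Covariances σ_ij = r_ij · s_i · s_j:
  σ(Item 1,Item 2) = 0.51 × 1.05 × 1.64 = 0.8782
  σ(Item 1,Item 3) = 0.25 × 1.05 × 1.31 = 0.3439
  σ(Item 1,Item 4) = 0.38 × 1.05 × 1.03 = 0.4110
  σ(Item 2,Item 3) = 0.62 × 1.64 × 1.31 = 1.3320
  σ(Item 2,Item 4) = 0.55 × 1.64 × 1.03 = 0.9291
  σ(Item 3,Item 4) = 0.57 × 1.31 × 1.03 = 0.7691
σ²_T = Σσ²ᵢ + 2·Σσ_ij = 6.5691 + 2 × 4.6633 = 15.8957
α = (4/3)·(1 − 6.5691/15.8957) = 0.782

α = 0.782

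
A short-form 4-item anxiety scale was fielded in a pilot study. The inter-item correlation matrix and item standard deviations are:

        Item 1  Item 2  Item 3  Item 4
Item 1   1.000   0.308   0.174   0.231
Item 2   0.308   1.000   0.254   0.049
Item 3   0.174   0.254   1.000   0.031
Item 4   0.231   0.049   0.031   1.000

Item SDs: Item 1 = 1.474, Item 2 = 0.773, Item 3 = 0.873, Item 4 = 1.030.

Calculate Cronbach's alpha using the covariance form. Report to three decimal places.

Σσ²ᵢ = 1.474² + 0.773² + 0.873² + 1.030² = 4.5932
Covariances σ_ij = r_ij · s_i · s_j:
  σ(Item 1,Item 2) = 0.308 × 1.474 × 0.773 = 0.3509
  σ(Item 1,Item 3) = 0.174 × 1.474 × 0.873 = 0.2239
  σ(Item 1,Item 4) = 0.231 × 1.474 × 1.030 = 0.3507
  σ(Item 2,Item 3) = 0.254 × 0.773 × 0.873 = 0.1714
  σ(Item 2,Item 4) = 0.049 × 0.773 × 1.030 = 0.0390
  σ(Item 3,Item 4) = 0.031 × 0.873 × 1.030 = 0.0279
σ²_T = Σσ²ᵢ + 2·Σσ_ij = 4.5932 + 2 × 1.1638 = 6.9208
α = (4/3)·(1 − 4.5932/6.9208) = 0.448

α = 0.448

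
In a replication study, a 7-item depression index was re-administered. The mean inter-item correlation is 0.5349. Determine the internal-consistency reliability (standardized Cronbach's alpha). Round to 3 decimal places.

Standardized α = k·r̄ / (1 + (k−1)·r̄) = 7 × 0.5349 / (1 + 6 × 0.5349)
  = 3.7443 / 4.2094 = 0.890

standardized Cronbach's alpha = 0.890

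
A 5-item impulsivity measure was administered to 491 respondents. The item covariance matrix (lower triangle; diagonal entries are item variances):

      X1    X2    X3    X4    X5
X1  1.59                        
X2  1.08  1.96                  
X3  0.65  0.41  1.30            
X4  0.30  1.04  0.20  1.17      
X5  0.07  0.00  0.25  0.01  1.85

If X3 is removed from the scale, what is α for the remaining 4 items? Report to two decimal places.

α = 0.58

Remaining items: X1, X2, X4, X5 (k = 4).
Σσ²ᵢ = 1.59 + 1.96 + 1.17 + 1.85 = 6.57
σ²_T = 6.57 + 2 × 2.50 = 11.57
α (item deleted) = (4/3)·(1 − 6.57/11.57) = 0.58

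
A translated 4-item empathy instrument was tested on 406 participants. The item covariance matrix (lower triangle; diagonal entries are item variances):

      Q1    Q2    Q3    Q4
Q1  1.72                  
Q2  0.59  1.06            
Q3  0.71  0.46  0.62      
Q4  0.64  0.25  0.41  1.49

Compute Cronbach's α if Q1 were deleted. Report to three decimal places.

Remaining items: Q2, Q3, Q4 (k = 3).
Σσ²ᵢ = 1.06 + 0.62 + 1.49 = 3.17
σ²_total = 3.17 + 2 × 1.12 = 5.41
α (item deleted) = (3/2)·(1 − 3.17/5.41) = 0.621

Cronbach's α = 0.621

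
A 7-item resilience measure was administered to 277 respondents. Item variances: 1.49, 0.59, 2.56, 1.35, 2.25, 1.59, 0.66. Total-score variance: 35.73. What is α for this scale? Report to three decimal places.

α = 0.824

ΣVar(i) = 1.49 + 0.59 + 2.56 + 1.35 + 2.25 + 1.59 + 0.66 = 10.49
α = (k/(k−1))·(1 − ΣVar(i)/Var(T)) = (7/6)·(1 − 10.49/35.73) = 0.824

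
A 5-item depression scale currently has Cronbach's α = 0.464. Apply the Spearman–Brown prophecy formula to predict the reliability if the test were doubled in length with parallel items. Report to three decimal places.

Length factor m = 2
α' = m·α / (1 + (m−1)·α)
   = 2 × 0.464 / (1 + (2 − 1) × 0.464)
   = 0.9280 / 1.4640 = 0.634

predicted reliability = 0.634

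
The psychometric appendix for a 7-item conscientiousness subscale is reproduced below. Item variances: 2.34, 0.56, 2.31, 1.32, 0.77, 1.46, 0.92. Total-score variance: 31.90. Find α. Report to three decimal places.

Σσ²ᵢ = 2.34 + 0.56 + 2.31 + 1.32 + 0.77 + 1.46 + 0.92 = 9.68
α = (k/(k−1))·(1 − Σσ²ᵢ/σ²_T) = (7/6)·(1 − 9.68/31.90) = 0.813

α = 0.813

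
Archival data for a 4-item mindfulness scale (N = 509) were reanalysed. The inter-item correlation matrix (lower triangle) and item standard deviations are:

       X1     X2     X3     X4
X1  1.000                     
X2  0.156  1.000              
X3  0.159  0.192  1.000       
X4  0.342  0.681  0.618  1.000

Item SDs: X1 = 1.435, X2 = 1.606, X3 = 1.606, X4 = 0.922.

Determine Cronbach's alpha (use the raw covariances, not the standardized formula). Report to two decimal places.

Cronbach's alpha = 0.63

Σσ²ᵢ = 1.435² + 1.606² + 1.606² + 0.922² = 8.0678
Covariances σ_ij = r_ij · s_i · s_j:
  σ(X1,X2) = 0.156 × 1.435 × 1.606 = 0.3595
  σ(X1,X3) = 0.159 × 1.435 × 1.606 = 0.3664
  σ(X1,X4) = 0.342 × 1.435 × 0.922 = 0.4525
  σ(X2,X3) = 0.192 × 1.606 × 1.606 = 0.4952
  σ(X2,X4) = 0.681 × 1.606 × 0.922 = 1.0084
  σ(X3,X4) = 0.618 × 1.606 × 0.922 = 0.9151
σ²_T = Σσ²ᵢ + 2·Σσ_ij = 8.0678 + 2 × 3.5971 = 15.2620
α = (4/3)·(1 − 8.0678/15.2620) = 0.63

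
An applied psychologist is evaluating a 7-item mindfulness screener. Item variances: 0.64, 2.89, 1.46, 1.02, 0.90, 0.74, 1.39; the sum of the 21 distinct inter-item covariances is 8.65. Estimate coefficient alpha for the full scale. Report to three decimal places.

sum of item variances = 0.64 + 2.89 + 1.46 + 1.02 + 0.90 + 0.74 + 1.39 = 9.04
Sum of distinct covariances = 8.65
σ²_total = sum of item variances + 2·Σcov = 9.04 + 2 × 8.65 = 26.34
α = (7/6)·(1 − 9.04/26.34) = 0.766

α = 0.766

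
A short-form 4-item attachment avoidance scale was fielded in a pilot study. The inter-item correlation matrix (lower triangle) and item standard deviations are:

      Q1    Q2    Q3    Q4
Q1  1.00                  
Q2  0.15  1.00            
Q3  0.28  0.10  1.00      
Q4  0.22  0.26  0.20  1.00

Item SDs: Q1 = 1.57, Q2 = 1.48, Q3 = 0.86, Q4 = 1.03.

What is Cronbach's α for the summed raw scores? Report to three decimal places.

Σσ²ᵢ = 1.57² + 1.48² + 0.86² + 1.03² = 6.4558
Covariances σ_ij = r_ij · s_i · s_j:
  σ(Q1,Q2) = 0.15 × 1.57 × 1.48 = 0.3485
  σ(Q1,Q3) = 0.28 × 1.57 × 0.86 = 0.3781
  σ(Q1,Q4) = 0.22 × 1.57 × 1.03 = 0.3558
  σ(Q2,Q3) = 0.10 × 1.48 × 0.86 = 0.1273
  σ(Q2,Q4) = 0.26 × 1.48 × 1.03 = 0.3963
  σ(Q3,Q4) = 0.20 × 0.86 × 1.03 = 0.1772
σ²_T = Σσ²ᵢ + 2·Σσ_ij = 6.4558 + 2 × 1.7832 = 10.0222
α = (4/3)·(1 − 6.4558/10.0222) = 0.474

Cronbach's α = 0.474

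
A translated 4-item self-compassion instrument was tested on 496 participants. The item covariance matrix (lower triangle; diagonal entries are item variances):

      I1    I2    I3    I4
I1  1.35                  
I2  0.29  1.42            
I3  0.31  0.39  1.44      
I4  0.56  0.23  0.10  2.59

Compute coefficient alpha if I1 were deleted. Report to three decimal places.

Remaining items: I2, I3, I4 (k = 3).
Σσ²ᵢ = 1.42 + 1.44 + 2.59 = 5.45
Var(T) = 5.45 + 2 × 0.72 = 6.89
α (item deleted) = (3/2)·(1 − 5.45/6.89) = 0.313

coefficient alpha = 0.313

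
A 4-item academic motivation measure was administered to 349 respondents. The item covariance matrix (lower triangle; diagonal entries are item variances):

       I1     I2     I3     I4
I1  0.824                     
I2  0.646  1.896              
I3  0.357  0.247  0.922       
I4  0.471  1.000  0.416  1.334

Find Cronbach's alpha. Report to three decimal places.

ΣVar(i) = 0.824 + 1.896 + 0.922 + 1.334 = 4.976
Sum of off-diagonal covariances = 3.137
σ²_total = 4.976 + 2 × 3.137 = 11.250
α = (k/(k−1))·(1 − ΣVar(i)/σ²_total) = (4/3)·(1 − 4.976/11.250) = 0.744

α = 0.744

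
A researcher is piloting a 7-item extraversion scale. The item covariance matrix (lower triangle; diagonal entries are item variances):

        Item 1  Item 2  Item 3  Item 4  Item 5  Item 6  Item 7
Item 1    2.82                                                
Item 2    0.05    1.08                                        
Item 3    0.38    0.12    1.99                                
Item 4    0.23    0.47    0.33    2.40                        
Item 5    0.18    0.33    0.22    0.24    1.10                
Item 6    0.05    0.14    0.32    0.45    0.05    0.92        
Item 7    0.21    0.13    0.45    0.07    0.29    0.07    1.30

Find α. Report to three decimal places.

sum of item variances = 2.82 + 1.08 + 1.99 + 2.40 + 1.10 + 0.92 + 1.30 = 11.61
Sum of the distinct covariances = 4.78
σ²_T = 11.61 + 2 × 4.78 = 21.17
α = (k/(k−1))·(1 − sum of item variances/σ²_T) = (7/6)·(1 − 11.61/21.17) = 0.527

α = 0.527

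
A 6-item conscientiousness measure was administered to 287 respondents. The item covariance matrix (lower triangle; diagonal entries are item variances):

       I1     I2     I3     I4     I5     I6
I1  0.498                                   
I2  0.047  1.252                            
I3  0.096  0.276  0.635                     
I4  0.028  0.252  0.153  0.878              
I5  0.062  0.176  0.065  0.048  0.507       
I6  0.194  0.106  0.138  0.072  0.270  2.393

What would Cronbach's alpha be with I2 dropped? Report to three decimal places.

Cronbach's alpha = 0.393

Remaining items: I1, I3, I4, I5, I6 (k = 5).
Σσ²ᵢ = 0.498 + 0.635 + 0.878 + 0.507 + 2.393 = 4.911
Var(T) = 4.911 + 2 × 1.126 = 7.163
α (item deleted) = (5/4)·(1 − 4.911/7.163) = 0.393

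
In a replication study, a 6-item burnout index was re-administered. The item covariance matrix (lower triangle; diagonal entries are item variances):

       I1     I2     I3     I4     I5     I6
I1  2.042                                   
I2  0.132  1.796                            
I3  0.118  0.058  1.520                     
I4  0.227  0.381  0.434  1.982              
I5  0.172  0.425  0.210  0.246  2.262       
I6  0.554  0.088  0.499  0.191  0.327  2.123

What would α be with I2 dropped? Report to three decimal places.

Remaining items: I1, I3, I4, I5, I6 (k = 5).
sum of item variances = 2.042 + 1.520 + 1.982 + 2.262 + 2.123 = 9.929
σ²_total = 9.929 + 2 × 2.978 = 15.885
α (item deleted) = (5/4)·(1 − 9.929/15.885) = 0.469

α = 0.469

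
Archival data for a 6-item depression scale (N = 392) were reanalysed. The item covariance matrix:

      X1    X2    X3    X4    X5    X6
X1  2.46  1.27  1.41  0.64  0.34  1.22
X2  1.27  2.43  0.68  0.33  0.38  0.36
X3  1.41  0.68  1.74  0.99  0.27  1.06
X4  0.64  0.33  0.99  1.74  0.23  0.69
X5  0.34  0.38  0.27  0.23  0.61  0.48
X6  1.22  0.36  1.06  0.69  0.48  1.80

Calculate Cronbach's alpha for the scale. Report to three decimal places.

Σσ²ᵢ = 2.46 + 2.43 + 1.74 + 1.74 + 0.61 + 1.80 = 10.78
Σ_{i<j} σ_ij = 10.35
σ²_total = 10.78 + 2 × 10.35 = 31.48
α = (k/(k−1))·(1 − Σσ²ᵢ/σ²_total) = (6/5)·(1 − 10.78/31.48) = 0.789

Cronbach's alpha = 0.789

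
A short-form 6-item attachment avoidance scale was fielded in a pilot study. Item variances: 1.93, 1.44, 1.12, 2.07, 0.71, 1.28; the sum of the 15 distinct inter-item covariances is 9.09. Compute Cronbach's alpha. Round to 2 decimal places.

α = 0.82

Σσ²ᵢ = 1.93 + 1.44 + 1.12 + 2.07 + 0.71 + 1.28 = 8.55
Sum of distinct covariances = 9.09
σ²_T = Σσ²ᵢ + 2·Σcov = 8.55 + 2 × 9.09 = 26.73
α = (6/5)·(1 − 8.55/26.73) = 0.82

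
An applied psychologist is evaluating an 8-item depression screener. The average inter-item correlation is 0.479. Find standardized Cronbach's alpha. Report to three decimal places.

standardized Cronbach's alpha = 0.880

Standardized α = k·r̄ / (1 + (k−1)·r̄) = 8 × 0.479 / (1 + 7 × 0.479)
  = 3.8320 / 4.3530 = 0.880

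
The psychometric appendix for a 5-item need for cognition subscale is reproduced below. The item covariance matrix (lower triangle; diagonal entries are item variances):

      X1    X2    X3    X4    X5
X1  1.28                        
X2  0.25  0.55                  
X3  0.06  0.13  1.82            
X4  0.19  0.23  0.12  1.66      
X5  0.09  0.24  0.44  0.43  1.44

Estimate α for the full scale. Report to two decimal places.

Σσ²ᵢ = 1.28 + 0.55 + 1.82 + 1.66 + 1.44 = 6.75
Sum of the distinct covariances = 2.18
σ²_total = 6.75 + 2 × 2.18 = 11.11
α = (k/(k−1))·(1 − Σσ²ᵢ/σ²_total) = (5/4)·(1 − 6.75/11.11) = 0.49

α = 0.49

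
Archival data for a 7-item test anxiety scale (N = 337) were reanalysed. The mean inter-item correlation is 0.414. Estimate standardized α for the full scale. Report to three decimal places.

Standardized α = k·r̄ / (1 + (k−1)·r̄) = 7 × 0.414 / (1 + 6 × 0.414)
  = 2.8980 / 3.4840 = 0.832

α = 0.832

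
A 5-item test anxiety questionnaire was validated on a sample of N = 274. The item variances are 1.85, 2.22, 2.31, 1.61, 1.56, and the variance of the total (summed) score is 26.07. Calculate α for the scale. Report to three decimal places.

Σσ²ᵢ = 1.85 + 2.22 + 2.31 + 1.61 + 1.56 = 9.55
α = (k/(k−1))·(1 − Σσ²ᵢ/total variance) = (5/4)·(1 − 9.55/26.07) = 0.792

α = 0.792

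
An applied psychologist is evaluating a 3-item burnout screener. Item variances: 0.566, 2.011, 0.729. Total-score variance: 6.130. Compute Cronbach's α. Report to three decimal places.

Cronbach's α = 0.691

ΣVar(i) = 0.566 + 2.011 + 0.729 = 3.306
α = (k/(k−1))·(1 − ΣVar(i)/σ²_total) = (3/2)·(1 − 3.306/6.130) = 0.691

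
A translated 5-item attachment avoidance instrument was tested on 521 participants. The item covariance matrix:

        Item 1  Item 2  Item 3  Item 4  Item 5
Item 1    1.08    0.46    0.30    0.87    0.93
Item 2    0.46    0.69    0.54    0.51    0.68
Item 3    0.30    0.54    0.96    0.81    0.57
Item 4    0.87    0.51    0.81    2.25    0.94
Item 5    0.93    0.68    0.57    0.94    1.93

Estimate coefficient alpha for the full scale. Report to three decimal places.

α = 0.821

ΣVar(i) = 1.08 + 0.69 + 0.96 + 2.25 + 1.93 = 6.91
Sum of off-diagonal covariances = 6.61
σ²_total = 6.91 + 2 × 6.61 = 20.13
α = (k/(k−1))·(1 − ΣVar(i)/σ²_total) = (5/4)·(1 − 6.91/20.13) = 0.821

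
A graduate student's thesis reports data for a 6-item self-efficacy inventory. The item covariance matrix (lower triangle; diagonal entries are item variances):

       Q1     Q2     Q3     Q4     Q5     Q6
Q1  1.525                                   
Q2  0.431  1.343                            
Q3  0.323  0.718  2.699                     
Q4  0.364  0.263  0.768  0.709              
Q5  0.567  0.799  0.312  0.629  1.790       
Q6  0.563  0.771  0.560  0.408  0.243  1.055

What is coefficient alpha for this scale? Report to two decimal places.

α = 0.75

Σσᵢ² = 1.525 + 1.343 + 2.699 + 0.709 + 1.790 + 1.055 = 9.121
Σ_{i<j} σ_ij = 7.719
σ²_T = 9.121 + 2 × 7.719 = 24.559
α = (k/(k−1))·(1 − Σσᵢ²/σ²_T) = (6/5)·(1 − 9.121/24.559) = 0.75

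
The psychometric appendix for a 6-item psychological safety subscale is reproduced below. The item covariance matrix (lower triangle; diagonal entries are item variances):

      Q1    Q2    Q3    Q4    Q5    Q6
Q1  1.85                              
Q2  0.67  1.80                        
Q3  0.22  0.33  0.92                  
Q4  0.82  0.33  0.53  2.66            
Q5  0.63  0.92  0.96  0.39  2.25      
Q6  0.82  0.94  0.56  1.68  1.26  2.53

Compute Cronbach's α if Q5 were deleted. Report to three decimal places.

Cronbach's α = 0.732

Remaining items: Q1, Q2, Q3, Q4, Q6 (k = 5).
sum of item variances = 1.85 + 1.80 + 0.92 + 2.66 + 2.53 = 9.76
σ²_T = 9.76 + 2 × 6.90 = 23.56
α (item deleted) = (5/4)·(1 − 9.76/23.56) = 0.732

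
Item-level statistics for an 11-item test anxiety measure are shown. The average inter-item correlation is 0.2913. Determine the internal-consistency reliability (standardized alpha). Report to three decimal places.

Standardized α = k·r̄ / (1 + (k−1)·r̄) = 11 × 0.2913 / (1 + 10 × 0.2913)
  = 3.2043 / 3.9130 = 0.819

α = 0.819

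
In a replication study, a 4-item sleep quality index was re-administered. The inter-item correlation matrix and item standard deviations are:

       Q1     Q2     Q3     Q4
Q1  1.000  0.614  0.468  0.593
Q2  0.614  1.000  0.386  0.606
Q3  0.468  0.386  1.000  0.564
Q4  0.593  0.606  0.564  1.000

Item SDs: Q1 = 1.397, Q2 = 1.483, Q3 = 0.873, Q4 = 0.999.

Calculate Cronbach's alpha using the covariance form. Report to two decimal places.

Σσ²ᵢ = 1.397² + 1.483² + 0.873² + 0.999² = 5.9110
Covariances σ_ij = r_ij · s_i · s_j:
  σ(Q1,Q2) = 0.614 × 1.397 × 1.483 = 1.2721
  σ(Q1,Q3) = 0.468 × 1.397 × 0.873 = 0.5708
  σ(Q1,Q4) = 0.593 × 1.397 × 0.999 = 0.8276
  σ(Q2,Q3) = 0.386 × 1.483 × 0.873 = 0.4997
  σ(Q2,Q4) = 0.606 × 1.483 × 0.999 = 0.8978
  σ(Q3,Q4) = 0.564 × 0.873 × 0.999 = 0.4919
σ²_T = Σσ²ᵢ + 2·Σσ_ij = 5.9110 + 2 × 4.5599 = 15.0308
α = (4/3)·(1 − 5.9110/15.0308) = 0.81

Cronbach's alpha = 0.81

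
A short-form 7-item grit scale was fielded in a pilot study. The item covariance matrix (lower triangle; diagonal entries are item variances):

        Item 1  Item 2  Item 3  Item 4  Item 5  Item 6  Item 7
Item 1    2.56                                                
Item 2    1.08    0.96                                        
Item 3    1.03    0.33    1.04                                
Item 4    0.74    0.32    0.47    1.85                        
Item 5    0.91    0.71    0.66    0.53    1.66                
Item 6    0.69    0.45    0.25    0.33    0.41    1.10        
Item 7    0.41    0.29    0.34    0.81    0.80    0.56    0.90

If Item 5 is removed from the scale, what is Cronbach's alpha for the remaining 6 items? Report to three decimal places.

Cronbach's alpha = 0.790

Remaining items: Item 1, Item 2, Item 3, Item 4, Item 6, Item 7 (k = 6).
ΣVar(i) = 2.56 + 0.96 + 1.04 + 1.85 + 1.10 + 0.90 = 8.41
Var(T) = 8.41 + 2 × 8.10 = 24.61
α (item deleted) = (6/5)·(1 − 8.41/24.61) = 0.790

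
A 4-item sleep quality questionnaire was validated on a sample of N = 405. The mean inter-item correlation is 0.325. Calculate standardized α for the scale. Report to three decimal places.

α = 0.658

Standardized α = k·r̄ / (1 + (k−1)·r̄) = 4 × 0.325 / (1 + 3 × 0.325)
  = 1.3000 / 1.9750 = 0.658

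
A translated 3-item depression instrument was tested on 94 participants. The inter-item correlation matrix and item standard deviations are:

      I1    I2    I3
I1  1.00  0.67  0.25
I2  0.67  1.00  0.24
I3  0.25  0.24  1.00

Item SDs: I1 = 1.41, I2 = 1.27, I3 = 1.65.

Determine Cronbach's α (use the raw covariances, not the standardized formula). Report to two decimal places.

Σσ²ᵢ = 1.41² + 1.27² + 1.65² = 6.3235
Covariances σ_ij = r_ij · s_i · s_j:
  σ(I1,I2) = 0.67 × 1.41 × 1.27 = 1.1998
  σ(I1,I3) = 0.25 × 1.41 × 1.65 = 0.5816
  σ(I2,I3) = 0.24 × 1.27 × 1.65 = 0.5029
σ²_T = Σσ²ᵢ + 2·Σσ_ij = 6.3235 + 2 × 2.2843 = 10.8921
α = (3/2)·(1 − 6.3235/10.8921) = 0.63

Cronbach's α = 0.63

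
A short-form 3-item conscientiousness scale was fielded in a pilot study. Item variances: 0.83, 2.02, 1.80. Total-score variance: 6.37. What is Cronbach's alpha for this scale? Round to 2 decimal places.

Σσᵢ² = 0.83 + 2.02 + 1.80 = 4.65
α = (k/(k−1))·(1 − Σσᵢ²/σ²_T) = (3/2)·(1 − 4.65/6.37) = 0.41

α = 0.41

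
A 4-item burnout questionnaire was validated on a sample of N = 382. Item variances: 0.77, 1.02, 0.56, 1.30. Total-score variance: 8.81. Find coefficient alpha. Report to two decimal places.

coefficient alpha = 0.78

sum of item variances = 0.77 + 1.02 + 0.56 + 1.30 = 3.65
α = (k/(k−1))·(1 − sum of item variances/σ²_total) = (4/3)·(1 − 3.65/8.81) = 0.78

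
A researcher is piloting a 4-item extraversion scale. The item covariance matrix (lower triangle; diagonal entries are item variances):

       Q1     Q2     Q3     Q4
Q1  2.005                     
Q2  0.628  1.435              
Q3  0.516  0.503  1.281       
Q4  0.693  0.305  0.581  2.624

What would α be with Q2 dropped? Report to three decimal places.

Remaining items: Q1, Q3, Q4 (k = 3).
ΣVar(i) = 2.005 + 1.281 + 2.624 = 5.910
Var(T) = 5.910 + 2 × 1.790 = 9.490
α (item deleted) = (3/2)·(1 − 5.910/9.490) = 0.566

α = 0.566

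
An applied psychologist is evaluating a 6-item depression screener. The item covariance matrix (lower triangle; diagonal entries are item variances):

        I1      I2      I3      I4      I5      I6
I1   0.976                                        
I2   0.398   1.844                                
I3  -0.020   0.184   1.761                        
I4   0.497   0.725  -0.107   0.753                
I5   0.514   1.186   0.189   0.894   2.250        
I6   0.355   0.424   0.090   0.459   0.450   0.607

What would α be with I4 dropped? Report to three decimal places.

Remaining items: I1, I2, I3, I5, I6 (k = 5).
Σσ²ᵢ = 0.976 + 1.844 + 1.761 + 2.250 + 0.607 = 7.438
Var(T) = 7.438 + 2 × 3.770 = 14.978
α (item deleted) = (5/4)·(1 − 7.438/14.978) = 0.629

α = 0.629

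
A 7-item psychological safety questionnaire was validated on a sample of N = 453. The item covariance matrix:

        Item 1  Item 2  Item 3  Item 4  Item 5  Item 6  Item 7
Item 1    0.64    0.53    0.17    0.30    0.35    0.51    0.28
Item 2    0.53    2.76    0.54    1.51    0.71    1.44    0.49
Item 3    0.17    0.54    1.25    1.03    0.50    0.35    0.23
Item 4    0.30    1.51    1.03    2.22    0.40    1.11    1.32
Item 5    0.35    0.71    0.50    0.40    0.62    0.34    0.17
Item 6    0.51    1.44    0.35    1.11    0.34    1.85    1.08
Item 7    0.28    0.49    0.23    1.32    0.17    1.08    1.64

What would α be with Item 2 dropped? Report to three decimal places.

α = 0.797

Remaining items: Item 1, Item 3, Item 4, Item 5, Item 6, Item 7 (k = 6).
Σσ²ᵢ = 0.64 + 1.25 + 2.22 + 0.62 + 1.85 + 1.64 = 8.22
total variance = 8.22 + 2 × 8.14 = 24.50
α (item deleted) = (6/5)·(1 − 8.22/24.50) = 0.797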